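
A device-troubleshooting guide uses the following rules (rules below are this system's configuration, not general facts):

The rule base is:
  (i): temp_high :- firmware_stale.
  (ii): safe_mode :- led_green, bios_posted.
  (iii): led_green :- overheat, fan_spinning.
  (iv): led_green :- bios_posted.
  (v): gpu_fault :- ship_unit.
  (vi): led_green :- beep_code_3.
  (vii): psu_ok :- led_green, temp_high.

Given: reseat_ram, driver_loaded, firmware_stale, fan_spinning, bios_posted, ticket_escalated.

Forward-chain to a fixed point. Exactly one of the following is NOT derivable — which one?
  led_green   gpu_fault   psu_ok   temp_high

[1] (i) [temp_high :- firmware_stale.]; (iv) [led_green :- bios_posted.]. ⇒ new: temp_high, led_green.
[2] (ii) [safe_mode :- led_green, bios_posted.]; (vii) [psu_ok :- led_green, temp_high.]. ⇒ new: safe_mode, psu_ok.
Derived: psu_ok (round 2), led_green (round 1), temp_high (round 1). gpu_fault never appears in any round.

gpu_fault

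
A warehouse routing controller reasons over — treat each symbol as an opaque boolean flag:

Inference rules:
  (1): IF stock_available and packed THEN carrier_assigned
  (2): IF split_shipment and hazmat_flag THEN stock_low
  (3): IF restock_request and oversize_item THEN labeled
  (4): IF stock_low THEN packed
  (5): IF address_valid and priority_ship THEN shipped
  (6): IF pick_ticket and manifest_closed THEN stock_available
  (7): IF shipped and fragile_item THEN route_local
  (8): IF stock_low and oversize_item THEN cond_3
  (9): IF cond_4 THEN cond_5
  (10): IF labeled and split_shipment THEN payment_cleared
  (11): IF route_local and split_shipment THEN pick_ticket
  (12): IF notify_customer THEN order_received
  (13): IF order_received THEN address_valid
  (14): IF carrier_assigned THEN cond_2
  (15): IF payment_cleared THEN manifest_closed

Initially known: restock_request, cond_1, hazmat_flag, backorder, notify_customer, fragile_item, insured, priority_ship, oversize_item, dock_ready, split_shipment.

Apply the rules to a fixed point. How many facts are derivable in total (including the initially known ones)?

Round 1: (2) [IF split_shipment and hazmat_flag THEN stock_low]; (3) [IF restock_request and oversize_item THEN labeled]; (12) [IF notify_customer THEN order_received]. New: stock_low, labeled, order_received.
Round 2: (4) [IF stock_low THEN packed]; (8) [IF stock_low and oversize_item THEN cond_3]; (10) [IF labeled and split_shipment THEN payment_cleared]; (13) [IF order_received THEN address_valid]. New: packed, cond_3, payment_cleared, address_valid.
Round 3: (5) [IF address_valid and priority_ship THEN shipped]; (15) [IF payment_cleared THEN manifest_closed]. New: shipped, manifest_closed.
Round 4: (7) [IF shipped and fragile_item THEN route_local]. New: route_local.
Round 5: (11) [IF route_local and split_shipment THEN pick_ticket]. New: pick_ticket.
Round 6: (6) [IF pick_ticket and manifest_closed THEN stock_available]. New: stock_available.
Round 7: (1) [IF stock_available and packed THEN carrier_assigned]. New: carrier_assigned.
Round 8: (14) [IF carrier_assigned THEN cond_2]. New: cond_2.
Closure: {address_valid, backorder, carrier_assigned, cond_1, cond_2, cond_3, dock_ready, fragile_item, hazmat_flag, insured, labeled, manifest_closed, notify_customer, order_received, oversize_item, packed, payment_cleared, pick_ticket, priority_ship, restock_request, route_local, shipped, split_shipment, stock_available, stock_low} — 25 facts.

25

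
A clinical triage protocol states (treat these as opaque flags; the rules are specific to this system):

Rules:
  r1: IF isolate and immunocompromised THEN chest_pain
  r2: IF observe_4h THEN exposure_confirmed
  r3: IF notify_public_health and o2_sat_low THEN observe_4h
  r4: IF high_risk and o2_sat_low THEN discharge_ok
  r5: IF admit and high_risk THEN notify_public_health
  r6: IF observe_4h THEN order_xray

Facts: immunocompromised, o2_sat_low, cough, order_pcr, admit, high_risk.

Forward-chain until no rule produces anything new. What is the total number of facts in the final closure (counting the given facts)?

Round 1: r4 [IF high_risk and o2_sat_low THEN discharge_ok]; r5 [IF admit and high_risk THEN notify_public_health]. Adds discharge_ok, notify_public_health.
Round 2: r3 [IF notify_public_health and o2_sat_low THEN observe_4h]. Adds observe_4h.
Round 3: r2 [IF observe_4h THEN exposure_confirmed]; r6 [IF observe_4h THEN order_xray]. Adds exposure_confirmed, order_xray.
Closure: {admit, cough, discharge_ok, exposure_confirmed, high_risk, immunocompromised, notify_public_health, o2_sat_low, observe_4h, order_pcr, order_xray} — 11 facts.

11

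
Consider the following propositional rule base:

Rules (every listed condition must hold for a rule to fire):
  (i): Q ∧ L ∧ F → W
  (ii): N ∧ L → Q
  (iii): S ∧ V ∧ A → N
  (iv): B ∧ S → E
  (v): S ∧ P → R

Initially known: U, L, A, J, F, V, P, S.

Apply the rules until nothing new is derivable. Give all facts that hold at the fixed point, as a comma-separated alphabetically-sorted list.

[1] (iii) [S ∧ V ∧ A → N]; (v) [S ∧ P → R]. ⇒ new: N, R.
[2] (ii) [N ∧ L → Q]. ⇒ new: Q.
[3] (i) [Q ∧ L ∧ F → W]. ⇒ new: W.

A, F, J, L, N, P, Q, R, S, U, V, W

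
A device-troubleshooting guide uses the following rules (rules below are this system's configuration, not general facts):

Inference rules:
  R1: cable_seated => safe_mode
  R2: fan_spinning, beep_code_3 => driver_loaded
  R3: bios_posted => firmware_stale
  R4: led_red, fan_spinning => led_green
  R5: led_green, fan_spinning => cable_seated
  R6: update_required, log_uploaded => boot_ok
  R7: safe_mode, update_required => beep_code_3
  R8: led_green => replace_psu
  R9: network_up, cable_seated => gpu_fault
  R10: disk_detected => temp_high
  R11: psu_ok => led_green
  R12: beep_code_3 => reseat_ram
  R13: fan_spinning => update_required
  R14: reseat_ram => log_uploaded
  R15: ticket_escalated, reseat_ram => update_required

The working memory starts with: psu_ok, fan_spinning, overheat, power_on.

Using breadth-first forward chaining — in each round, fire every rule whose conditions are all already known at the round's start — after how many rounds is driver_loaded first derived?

5

[1] R11 [psu_ok => led_green]; R13 [fan_spinning => update_required]. ⇒ new: led_green, update_required.
[2] R5 [led_green, fan_spinning => cable_seated]; R8 [led_green => replace_psu]. ⇒ new: cable_seated, replace_psu.
[3] R1 [cable_seated => safe_mode]. ⇒ new: safe_mode.
[4] R7 [safe_mode, update_required => beep_code_3]. ⇒ new: beep_code_3.
[5] R2 [fan_spinning, beep_code_3 => driver_loaded]; R12 [beep_code_3 => reseat_ram]. ⇒ new: driver_loaded, reseat_ram.
driver_loaded first appears in round 5.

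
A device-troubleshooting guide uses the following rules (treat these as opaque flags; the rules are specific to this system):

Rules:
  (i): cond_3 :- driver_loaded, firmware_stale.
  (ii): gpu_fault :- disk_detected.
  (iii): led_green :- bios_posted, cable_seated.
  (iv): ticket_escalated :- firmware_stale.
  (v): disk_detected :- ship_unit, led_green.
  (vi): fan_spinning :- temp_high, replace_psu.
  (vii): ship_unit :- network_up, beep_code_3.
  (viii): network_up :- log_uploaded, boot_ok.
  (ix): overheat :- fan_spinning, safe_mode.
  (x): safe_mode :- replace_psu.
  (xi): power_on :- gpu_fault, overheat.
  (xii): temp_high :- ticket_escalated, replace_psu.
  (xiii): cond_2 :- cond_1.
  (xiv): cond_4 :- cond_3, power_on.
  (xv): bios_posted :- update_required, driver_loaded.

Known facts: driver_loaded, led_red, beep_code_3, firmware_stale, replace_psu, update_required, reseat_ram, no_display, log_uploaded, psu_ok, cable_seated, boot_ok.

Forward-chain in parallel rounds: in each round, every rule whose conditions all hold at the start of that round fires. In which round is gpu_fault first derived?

Round 1: (i) [cond_3 :- driver_loaded, firmware_stale.]; (iv) [ticket_escalated :- firmware_stale.]; (viii) [network_up :- log_uploaded, boot_ok.]; (x) [safe_mode :- replace_psu.]; (xv) [bios_posted :- update_required, driver_loaded.]. New: cond_3, ticket_escalated, network_up, safe_mode, bios_posted.
Round 2: (iii) [led_green :- bios_posted, cable_seated.]; (vii) [ship_unit :- network_up, beep_code_3.]; (xii) [temp_high :- ticket_escalated, replace_psu.]. New: led_green, ship_unit, temp_high.
Round 3: (v) [disk_detected :- ship_unit, led_green.]; (vi) [fan_spinning :- temp_high, replace_psu.]. New: disk_detected, fan_spinning.
Round 4: (ii) [gpu_fault :- disk_detected.]; (ix) [overheat :- fan_spinning, safe_mode.]. New: gpu_fault, overheat.
gpu_fault first appears in round 4.

4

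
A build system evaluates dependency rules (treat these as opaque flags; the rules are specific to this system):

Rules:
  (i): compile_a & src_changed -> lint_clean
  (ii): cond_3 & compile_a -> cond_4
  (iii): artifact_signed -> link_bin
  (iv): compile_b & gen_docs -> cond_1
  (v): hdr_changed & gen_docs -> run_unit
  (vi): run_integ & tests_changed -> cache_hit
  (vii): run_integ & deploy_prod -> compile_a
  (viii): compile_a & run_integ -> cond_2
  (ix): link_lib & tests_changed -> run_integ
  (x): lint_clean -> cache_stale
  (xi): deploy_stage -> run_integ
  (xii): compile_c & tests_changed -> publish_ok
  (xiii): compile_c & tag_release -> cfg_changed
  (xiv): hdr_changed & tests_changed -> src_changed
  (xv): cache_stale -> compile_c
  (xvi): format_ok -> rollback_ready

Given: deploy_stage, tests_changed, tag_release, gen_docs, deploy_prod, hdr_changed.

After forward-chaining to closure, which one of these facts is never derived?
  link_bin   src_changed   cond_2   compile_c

link_bin

Round 1: (v) [hdr_changed & gen_docs -> run_unit]; (xi) [deploy_stage -> run_integ]; (xiv) [hdr_changed & tests_changed -> src_changed]. Adds run_unit, run_integ, src_changed.
Round 2: (vi) [run_integ & tests_changed -> cache_hit]; (vii) [run_integ & deploy_prod -> compile_a]. Adds cache_hit, compile_a.
Round 3: (i) [compile_a & src_changed -> lint_clean]; (viii) [compile_a & run_integ -> cond_2]. Adds lint_clean, cond_2.
Round 4: (x) [lint_clean -> cache_stale]. Adds cache_stale.
Round 5: (xv) [cache_stale -> compile_c]. Adds compile_c.
Round 6: (xii) [compile_c & tests_changed -> publish_ok]; (xiii) [compile_c & tag_release -> cfg_changed]. Adds publish_ok, cfg_changed.
Derived: src_changed (round 1), cond_2 (round 3), compile_c (round 5). link_bin never appears in any round.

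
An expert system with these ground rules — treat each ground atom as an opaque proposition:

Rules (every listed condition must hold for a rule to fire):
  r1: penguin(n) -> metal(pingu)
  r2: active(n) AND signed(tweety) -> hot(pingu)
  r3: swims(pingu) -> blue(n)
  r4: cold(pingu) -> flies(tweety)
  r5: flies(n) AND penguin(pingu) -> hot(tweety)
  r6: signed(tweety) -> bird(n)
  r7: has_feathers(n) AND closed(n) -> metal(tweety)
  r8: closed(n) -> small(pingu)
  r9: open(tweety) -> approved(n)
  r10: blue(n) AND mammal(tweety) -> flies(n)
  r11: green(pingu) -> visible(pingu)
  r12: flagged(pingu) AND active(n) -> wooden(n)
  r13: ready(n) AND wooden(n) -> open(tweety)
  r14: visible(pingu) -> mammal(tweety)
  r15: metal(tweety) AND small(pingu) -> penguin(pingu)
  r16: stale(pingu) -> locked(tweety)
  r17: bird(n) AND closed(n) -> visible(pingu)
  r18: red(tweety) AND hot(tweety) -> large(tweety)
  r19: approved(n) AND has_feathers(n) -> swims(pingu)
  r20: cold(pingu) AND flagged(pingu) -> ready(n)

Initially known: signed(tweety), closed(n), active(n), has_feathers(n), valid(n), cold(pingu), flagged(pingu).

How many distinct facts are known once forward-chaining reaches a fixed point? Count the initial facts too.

23

Round 1 fires r2, r4, r6, r7, r8, r12, r20, giving hot(pingu), flies(tweety), bird(n), metal(tweety), small(pingu), wooden(n), ready(n).
Round 2 fires r13, r15, r17, giving open(tweety), penguin(pingu), visible(pingu).
Round 3 fires r9, r14, giving approved(n), mammal(tweety).
Round 4 fires r19, giving swims(pingu).
Round 5 fires r3, giving blue(n).
Round 6 fires r10, giving flies(n).
Round 7 fires r5, giving hot(tweety).
Closure: {active(n), approved(n), bird(n), blue(n), closed(n), cold(pingu), flagged(pingu), flies(n), flies(tweety), has_feathers(n), hot(pingu), hot(tweety), mammal(tweety), metal(tweety), open(tweety), penguin(pingu), ready(n), signed(tweety), small(pingu), swims(pingu), valid(n), visible(pingu), wooden(n)} — 23 facts.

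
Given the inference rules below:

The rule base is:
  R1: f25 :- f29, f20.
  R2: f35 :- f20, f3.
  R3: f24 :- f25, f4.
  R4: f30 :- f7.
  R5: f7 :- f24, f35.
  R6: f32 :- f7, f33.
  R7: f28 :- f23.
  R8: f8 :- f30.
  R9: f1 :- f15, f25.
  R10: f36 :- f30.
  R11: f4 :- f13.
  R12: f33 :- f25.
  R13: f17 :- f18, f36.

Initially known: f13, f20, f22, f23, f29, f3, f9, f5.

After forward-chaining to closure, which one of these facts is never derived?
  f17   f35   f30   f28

f17

Round 1: R1 [f25 :- f29, f20.]; R2 [f35 :- f20, f3.]; R7 [f28 :- f23.]; R11 [f4 :- f13.]. New: f25, f35, f28, f4.
Round 2: R3 [f24 :- f25, f4.]; R12 [f33 :- f25.]. New: f24, f33.
Round 3: R5 [f7 :- f24, f35.]. New: f7.
Round 4: R4 [f30 :- f7.]; R6 [f32 :- f7, f33.]. New: f30, f32.
Round 5: R8 [f8 :- f30.]; R10 [f36 :- f30.]. New: f8, f36.
Derived: f28 (round 1), f30 (round 4), f35 (round 1). f17 never appears in any round.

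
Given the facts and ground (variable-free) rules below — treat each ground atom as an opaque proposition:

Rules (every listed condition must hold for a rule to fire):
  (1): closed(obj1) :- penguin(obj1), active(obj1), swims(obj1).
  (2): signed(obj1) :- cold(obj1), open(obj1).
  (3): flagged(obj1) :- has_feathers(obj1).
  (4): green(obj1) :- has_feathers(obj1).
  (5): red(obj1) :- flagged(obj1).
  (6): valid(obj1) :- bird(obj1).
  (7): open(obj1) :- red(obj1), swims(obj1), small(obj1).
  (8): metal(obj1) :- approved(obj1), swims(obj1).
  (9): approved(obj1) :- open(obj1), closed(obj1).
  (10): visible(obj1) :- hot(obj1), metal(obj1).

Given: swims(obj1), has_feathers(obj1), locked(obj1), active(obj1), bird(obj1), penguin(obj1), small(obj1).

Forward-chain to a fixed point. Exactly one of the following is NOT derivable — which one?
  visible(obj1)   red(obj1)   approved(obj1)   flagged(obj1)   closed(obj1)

visible(obj1)

Round 1 fires (1), (3), (4), (6), giving closed(obj1), flagged(obj1), green(obj1), valid(obj1).
Round 2 fires (5), giving red(obj1).
Round 3 fires (7), giving open(obj1).
Round 4 fires (9), giving approved(obj1).
Round 5 fires (8), giving metal(obj1).
Derived: approved(obj1) (round 4), closed(obj1) (round 1), flagged(obj1) (round 1), red(obj1) (round 2). visible(obj1) never appears in any round.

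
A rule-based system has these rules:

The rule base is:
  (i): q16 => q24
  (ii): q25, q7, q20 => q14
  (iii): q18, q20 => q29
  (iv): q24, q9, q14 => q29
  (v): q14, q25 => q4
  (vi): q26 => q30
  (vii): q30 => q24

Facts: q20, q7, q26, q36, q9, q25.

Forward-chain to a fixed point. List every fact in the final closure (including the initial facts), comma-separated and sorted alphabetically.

q14, q20, q24, q25, q26, q29, q30, q36, q4, q7, q9

[1] (ii) [q25, q7, q20 => q14]; (vi) [q26 => q30]. ⇒ new: q14, q30.
[2] (v) [q14, q25 => q4]; (vii) [q30 => q24]. ⇒ new: q4, q24.
[3] (iv) [q24, q9, q14 => q29]. ⇒ new: q29.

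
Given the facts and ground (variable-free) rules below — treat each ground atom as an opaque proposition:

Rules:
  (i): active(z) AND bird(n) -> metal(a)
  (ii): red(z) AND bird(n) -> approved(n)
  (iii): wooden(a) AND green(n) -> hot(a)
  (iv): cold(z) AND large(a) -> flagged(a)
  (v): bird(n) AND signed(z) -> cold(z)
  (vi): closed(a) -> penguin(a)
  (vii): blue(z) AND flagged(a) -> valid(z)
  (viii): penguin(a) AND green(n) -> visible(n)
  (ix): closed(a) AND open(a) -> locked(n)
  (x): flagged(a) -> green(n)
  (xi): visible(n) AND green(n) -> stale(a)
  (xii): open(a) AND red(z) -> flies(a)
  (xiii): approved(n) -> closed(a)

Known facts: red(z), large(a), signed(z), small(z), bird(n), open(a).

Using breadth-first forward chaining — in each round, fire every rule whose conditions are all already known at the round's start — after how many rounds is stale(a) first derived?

Round 1 fires (ii), (v), (xii), giving approved(n), cold(z), flies(a).
Round 2 fires (iv), (xiii), giving flagged(a), closed(a).
Round 3 fires (vi), (ix), (x), giving penguin(a), locked(n), green(n).
Round 4 fires (viii), giving visible(n).
Round 5 fires (xi), giving stale(a).
stale(a) first appears in round 5.

5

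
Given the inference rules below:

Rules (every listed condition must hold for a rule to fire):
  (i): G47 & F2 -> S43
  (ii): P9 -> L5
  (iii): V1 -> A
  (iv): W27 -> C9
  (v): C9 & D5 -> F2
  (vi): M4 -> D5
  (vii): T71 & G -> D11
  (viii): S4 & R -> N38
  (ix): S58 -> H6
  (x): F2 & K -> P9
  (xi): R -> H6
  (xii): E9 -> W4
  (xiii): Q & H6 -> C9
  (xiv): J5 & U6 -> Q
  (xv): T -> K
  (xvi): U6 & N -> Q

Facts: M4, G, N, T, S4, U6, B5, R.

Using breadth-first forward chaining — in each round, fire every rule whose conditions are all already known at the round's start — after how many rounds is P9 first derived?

Round 1: (vi) [M4 -> D5]; (viii) [S4 & R -> N38]; (xi) [R -> H6]; (xv) [T -> K]; (xvi) [U6 & N -> Q]. Adds D5, N38, H6, K, Q.
Round 2: (xiii) [Q & H6 -> C9]. Adds C9.
Round 3: (v) [C9 & D5 -> F2]. Adds F2.
Round 4: (x) [F2 & K -> P9]. Adds P9.
P9 first appears in round 4.

4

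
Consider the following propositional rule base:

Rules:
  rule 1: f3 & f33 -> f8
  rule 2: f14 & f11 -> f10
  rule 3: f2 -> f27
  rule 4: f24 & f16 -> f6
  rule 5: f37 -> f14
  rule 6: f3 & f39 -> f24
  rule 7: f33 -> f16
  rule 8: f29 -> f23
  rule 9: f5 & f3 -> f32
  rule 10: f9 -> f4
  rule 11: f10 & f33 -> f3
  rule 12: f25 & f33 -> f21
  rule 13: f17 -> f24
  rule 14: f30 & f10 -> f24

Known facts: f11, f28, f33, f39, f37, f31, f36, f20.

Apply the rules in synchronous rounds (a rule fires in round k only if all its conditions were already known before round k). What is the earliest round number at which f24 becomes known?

4

Round 1: rule 5 [f37 -> f14]; rule 7 [f33 -> f16]. Adds f14, f16.
Round 2: rule 2 [f14 & f11 -> f10]. Adds f10.
Round 3: rule 11 [f10 & f33 -> f3]. Adds f3.
Round 4: rule 1 [f3 & f33 -> f8]; rule 6 [f3 & f39 -> f24]. Adds f8, f24.
f24 first appears in round 4.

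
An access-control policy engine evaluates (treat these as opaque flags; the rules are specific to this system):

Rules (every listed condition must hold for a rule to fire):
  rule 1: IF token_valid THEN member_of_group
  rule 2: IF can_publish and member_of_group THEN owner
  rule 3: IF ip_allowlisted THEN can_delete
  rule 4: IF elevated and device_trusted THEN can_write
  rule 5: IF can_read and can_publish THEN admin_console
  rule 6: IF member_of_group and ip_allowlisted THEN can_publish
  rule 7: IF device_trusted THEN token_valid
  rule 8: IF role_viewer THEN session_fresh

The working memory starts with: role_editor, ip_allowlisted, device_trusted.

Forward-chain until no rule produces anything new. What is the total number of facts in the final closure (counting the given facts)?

8

[1] rule 3 [IF ip_allowlisted THEN can_delete]; rule 7 [IF device_trusted THEN token_valid]. ⇒ new: can_delete, token_valid.
[2] rule 1 [IF token_valid THEN member_of_group]. ⇒ new: member_of_group.
[3] rule 6 [IF member_of_group and ip_allowlisted THEN can_publish]. ⇒ new: can_publish.
[4] rule 2 [IF can_publish and member_of_group THEN owner]. ⇒ new: owner.
Closure: {can_delete, can_publish, device_trusted, ip_allowlisted, member_of_group, owner, role_editor, token_valid} — 8 facts.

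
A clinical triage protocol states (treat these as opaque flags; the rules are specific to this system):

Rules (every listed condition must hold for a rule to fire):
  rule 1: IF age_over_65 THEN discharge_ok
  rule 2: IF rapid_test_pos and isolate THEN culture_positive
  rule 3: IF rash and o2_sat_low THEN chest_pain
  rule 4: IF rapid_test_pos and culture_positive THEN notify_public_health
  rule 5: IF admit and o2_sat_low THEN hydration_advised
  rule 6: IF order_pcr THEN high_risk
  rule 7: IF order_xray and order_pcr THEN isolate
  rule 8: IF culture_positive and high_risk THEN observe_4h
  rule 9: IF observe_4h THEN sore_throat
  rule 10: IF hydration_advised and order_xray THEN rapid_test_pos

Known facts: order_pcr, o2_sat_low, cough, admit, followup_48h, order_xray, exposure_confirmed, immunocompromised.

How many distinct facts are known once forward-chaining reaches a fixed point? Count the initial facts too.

Round 1 — rule 5, rule 6, rule 7, derive hydration_advised, high_risk, isolate.
Round 2 — rule 10, derive rapid_test_pos.
Round 3 — rule 2, derive culture_positive.
Round 4 — rule 4, rule 8, derive notify_public_health, observe_4h.
Round 5 — rule 9, derive sore_throat.
Closure: {admit, cough, culture_positive, exposure_confirmed, followup_48h, high_risk, hydration_advised, immunocompromised, isolate, notify_public_health, o2_sat_low, observe_4h, order_pcr, order_xray, rapid_test_pos, sore_throat} — 16 facts.

16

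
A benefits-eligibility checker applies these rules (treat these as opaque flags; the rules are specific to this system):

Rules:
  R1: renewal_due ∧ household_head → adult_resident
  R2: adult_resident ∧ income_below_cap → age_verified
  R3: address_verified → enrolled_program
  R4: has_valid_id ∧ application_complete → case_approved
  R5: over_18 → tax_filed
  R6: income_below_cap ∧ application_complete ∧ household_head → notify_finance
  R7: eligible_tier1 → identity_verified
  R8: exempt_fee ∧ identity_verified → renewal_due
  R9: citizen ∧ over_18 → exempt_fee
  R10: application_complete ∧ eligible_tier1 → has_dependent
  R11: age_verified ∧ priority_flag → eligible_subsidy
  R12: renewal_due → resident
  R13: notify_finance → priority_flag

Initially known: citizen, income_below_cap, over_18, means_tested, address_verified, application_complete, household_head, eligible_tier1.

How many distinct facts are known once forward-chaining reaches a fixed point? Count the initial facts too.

20

Round 1 — R3, R5, R6, R7, R9, R10, derive enrolled_program, tax_filed, notify_finance, identity_verified, exempt_fee, has_dependent.
Round 2 — R8, R13, derive renewal_due, priority_flag.
Round 3 — R1, R12, derive adult_resident, resident.
Round 4 — R2, derive age_verified.
Round 5 — R11, derive eligible_subsidy.
Closure: {address_verified, adult_resident, age_verified, application_complete, citizen, eligible_subsidy, eligible_tier1, enrolled_program, exempt_fee, has_dependent, household_head, identity_verified, income_below_cap, means_tested, notify_finance, over_18, priority_flag, renewal_due, resident, tax_filed} — 20 facts.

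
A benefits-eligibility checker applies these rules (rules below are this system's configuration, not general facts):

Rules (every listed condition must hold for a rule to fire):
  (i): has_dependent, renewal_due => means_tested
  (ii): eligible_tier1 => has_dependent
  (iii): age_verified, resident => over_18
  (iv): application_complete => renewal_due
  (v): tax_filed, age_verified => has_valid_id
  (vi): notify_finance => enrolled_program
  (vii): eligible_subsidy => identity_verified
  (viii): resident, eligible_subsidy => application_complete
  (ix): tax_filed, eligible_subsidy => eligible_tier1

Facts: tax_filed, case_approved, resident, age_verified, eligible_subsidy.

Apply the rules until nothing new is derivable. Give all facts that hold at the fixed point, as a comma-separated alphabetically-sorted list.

age_verified, application_complete, case_approved, eligible_subsidy, eligible_tier1, has_dependent, has_valid_id, identity_verified, means_tested, over_18, renewal_due, resident, tax_filed

Round 1 fires (iii), (v), (vii), (viii), (ix), giving over_18, has_valid_id, identity_verified, application_complete, eligible_tier1.
Round 2 fires (ii), (iv), giving has_dependent, renewal_due.
Round 3 fires (i), giving means_tested.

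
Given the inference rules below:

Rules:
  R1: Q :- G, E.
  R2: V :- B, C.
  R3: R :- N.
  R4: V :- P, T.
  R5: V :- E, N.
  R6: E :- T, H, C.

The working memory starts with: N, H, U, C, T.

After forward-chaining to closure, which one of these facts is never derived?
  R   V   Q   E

Q

Round 1 — R3, R6, derive R, E.
Round 2 — R5, derive V.
Derived: R (round 1), V (round 2), E (round 1). Q never appears in any round.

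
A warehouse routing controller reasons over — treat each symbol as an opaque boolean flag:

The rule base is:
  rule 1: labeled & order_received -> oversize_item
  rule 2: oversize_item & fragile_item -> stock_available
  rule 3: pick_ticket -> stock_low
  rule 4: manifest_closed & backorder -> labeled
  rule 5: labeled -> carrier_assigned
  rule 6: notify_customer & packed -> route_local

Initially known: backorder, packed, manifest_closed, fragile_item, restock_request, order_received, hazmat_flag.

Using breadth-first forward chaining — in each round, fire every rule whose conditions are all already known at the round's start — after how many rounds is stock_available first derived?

3

Round 1: rule 4 [manifest_closed & backorder -> labeled]. Adds labeled.
Round 2: rule 1 [labeled & order_received -> oversize_item]; rule 5 [labeled -> carrier_assigned]. Adds oversize_item, carrier_assigned.
Round 3: rule 2 [oversize_item & fragile_item -> stock_available]. Adds stock_available.
stock_available first appears in round 3.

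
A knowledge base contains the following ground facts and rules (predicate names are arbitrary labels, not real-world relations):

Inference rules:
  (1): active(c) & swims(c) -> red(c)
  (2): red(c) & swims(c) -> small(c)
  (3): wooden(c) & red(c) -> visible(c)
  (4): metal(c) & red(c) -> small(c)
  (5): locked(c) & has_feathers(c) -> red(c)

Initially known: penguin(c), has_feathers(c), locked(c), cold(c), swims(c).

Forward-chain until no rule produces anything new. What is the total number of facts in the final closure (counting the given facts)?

[1] (5) [locked(c) & has_feathers(c) -> red(c)]. ⇒ new: red(c).
[2] (2) [red(c) & swims(c) -> small(c)]. ⇒ new: small(c).
Closure: {cold(c), has_feathers(c), locked(c), penguin(c), red(c), small(c), swims(c)} — 7 facts.

7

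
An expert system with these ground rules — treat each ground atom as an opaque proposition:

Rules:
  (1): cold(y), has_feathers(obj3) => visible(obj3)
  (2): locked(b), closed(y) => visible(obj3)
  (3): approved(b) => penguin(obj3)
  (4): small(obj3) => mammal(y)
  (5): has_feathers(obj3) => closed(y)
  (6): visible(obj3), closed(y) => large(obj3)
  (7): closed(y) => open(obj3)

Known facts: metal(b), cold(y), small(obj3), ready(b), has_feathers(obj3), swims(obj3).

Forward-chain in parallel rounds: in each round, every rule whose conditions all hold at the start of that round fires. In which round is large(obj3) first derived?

Round 1: (1) [cold(y), has_feathers(obj3) => visible(obj3)]; (4) [small(obj3) => mammal(y)]; (5) [has_feathers(obj3) => closed(y)]. Adds visible(obj3), mammal(y), closed(y).
Round 2: (6) [visible(obj3), closed(y) => large(obj3)]; (7) [closed(y) => open(obj3)]. Adds large(obj3), open(obj3).
large(obj3) first appears in round 2.

2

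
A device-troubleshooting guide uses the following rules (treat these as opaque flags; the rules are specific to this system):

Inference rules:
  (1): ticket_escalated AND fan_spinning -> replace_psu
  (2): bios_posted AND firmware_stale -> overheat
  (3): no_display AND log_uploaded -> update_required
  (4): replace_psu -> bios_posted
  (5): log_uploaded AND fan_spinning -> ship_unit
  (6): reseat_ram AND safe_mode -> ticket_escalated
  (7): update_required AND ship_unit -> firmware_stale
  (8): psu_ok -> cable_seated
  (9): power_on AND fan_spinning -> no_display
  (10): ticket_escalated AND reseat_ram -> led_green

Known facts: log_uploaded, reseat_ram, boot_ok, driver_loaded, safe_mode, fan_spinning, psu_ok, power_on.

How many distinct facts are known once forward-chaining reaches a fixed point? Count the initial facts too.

18

Round 1 fires (5), (6), (8), (9), giving ship_unit, ticket_escalated, cable_seated, no_display.
Round 2 fires (1), (3), (10), giving replace_psu, update_required, led_green.
Round 3 fires (4), (7), giving bios_posted, firmware_stale.
Round 4 fires (2), giving overheat.
Closure: {bios_posted, boot_ok, cable_seated, driver_loaded, fan_spinning, firmware_stale, led_green, log_uploaded, no_display, overheat, power_on, psu_ok, replace_psu, reseat_ram, safe_mode, ship_unit, ticket_escalated, update_required} — 18 facts.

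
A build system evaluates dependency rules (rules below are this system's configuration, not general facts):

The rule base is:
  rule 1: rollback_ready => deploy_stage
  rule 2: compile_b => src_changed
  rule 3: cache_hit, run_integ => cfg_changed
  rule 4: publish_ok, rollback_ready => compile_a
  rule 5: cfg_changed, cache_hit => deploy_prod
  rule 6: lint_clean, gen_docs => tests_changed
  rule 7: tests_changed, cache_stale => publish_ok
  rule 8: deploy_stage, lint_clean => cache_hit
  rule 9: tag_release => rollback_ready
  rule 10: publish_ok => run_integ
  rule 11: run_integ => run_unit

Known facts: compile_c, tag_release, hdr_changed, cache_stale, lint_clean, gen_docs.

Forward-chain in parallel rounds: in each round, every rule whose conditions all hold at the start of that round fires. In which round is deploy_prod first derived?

Round 1 — rule 6, rule 9, derive tests_changed, rollback_ready.
Round 2 — rule 1, rule 7, derive deploy_stage, publish_ok.
Round 3 — rule 4, rule 8, rule 10, derive compile_a, cache_hit, run_integ.
Round 4 — rule 3, rule 11, derive cfg_changed, run_unit.
Round 5 — rule 5, derive deploy_prod.
deploy_prod first appears in round 5.

5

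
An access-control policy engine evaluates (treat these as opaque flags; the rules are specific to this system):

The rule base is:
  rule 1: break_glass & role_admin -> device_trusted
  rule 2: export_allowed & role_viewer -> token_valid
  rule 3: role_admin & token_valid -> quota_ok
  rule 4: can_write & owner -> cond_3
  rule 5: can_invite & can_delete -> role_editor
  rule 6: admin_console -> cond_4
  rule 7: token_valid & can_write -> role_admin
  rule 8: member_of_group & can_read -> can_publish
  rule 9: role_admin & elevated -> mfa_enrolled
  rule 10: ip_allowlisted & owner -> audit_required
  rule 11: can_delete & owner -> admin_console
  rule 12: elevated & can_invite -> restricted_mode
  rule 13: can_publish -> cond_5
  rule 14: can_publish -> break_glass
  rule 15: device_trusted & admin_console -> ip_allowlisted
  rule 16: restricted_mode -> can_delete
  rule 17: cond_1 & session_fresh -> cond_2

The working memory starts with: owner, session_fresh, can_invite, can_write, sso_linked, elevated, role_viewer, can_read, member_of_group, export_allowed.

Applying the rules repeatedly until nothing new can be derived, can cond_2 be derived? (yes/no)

Round 1 fires rule 2, rule 4, rule 8, rule 12, giving token_valid, cond_3, can_publish, restricted_mode.
Round 2 fires rule 7, rule 13, rule 14, rule 16, giving role_admin, cond_5, break_glass, can_delete.
Round 3 fires rule 1, rule 3, rule 5, rule 9, rule 11, giving device_trusted, quota_ok, role_editor, mfa_enrolled, admin_console.
Round 4 fires rule 6, rule 15, giving cond_4, ip_allowlisted.
Round 5 fires rule 10, giving audit_required.
Fixed point reached. cond_2 is concluded only by rule 17; rule 17 needs cond_1 (never derived).

no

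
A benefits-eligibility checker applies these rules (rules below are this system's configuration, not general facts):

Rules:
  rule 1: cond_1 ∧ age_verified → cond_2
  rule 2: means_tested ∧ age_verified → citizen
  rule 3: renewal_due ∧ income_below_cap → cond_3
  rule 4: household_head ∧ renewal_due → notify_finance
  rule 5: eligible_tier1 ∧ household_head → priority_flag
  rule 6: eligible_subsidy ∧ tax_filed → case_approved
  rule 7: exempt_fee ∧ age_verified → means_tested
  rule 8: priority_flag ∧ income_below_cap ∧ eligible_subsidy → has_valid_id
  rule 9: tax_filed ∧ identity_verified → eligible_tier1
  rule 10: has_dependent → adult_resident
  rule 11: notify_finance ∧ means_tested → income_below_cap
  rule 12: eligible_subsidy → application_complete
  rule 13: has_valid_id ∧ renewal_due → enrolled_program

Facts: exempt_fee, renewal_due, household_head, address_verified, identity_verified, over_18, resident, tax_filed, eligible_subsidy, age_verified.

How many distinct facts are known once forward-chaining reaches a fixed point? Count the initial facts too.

21

Round 1 — rule 4, rule 6, rule 7, rule 9, rule 12, derive notify_finance, case_approved, means_tested, eligible_tier1, application_complete.
Round 2 — rule 2, rule 5, rule 11, derive citizen, priority_flag, income_below_cap.
Round 3 — rule 3, rule 8, derive cond_3, has_valid_id.
Round 4 — rule 13, derive enrolled_program.
Closure: {address_verified, age_verified, application_complete, case_approved, citizen, cond_3, eligible_subsidy, eligible_tier1, enrolled_program, exempt_fee, has_valid_id, household_head, identity_verified, income_below_cap, means_tested, notify_finance, over_18, priority_flag, renewal_due, resident, tax_filed} — 21 facts.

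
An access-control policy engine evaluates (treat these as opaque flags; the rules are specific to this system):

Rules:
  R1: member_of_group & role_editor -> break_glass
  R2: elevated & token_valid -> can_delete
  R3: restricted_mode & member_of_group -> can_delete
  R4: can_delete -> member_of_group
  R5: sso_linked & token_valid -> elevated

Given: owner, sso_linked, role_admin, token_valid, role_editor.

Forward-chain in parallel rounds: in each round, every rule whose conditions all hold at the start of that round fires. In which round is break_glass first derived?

Round 1: R5 [sso_linked & token_valid -> elevated]. New: elevated.
Round 2: R2 [elevated & token_valid -> can_delete]. New: can_delete.
Round 3: R4 [can_delete -> member_of_group]. New: member_of_group.
Round 4: R1 [member_of_group & role_editor -> break_glass]. New: break_glass.
break_glass first appears in round 4.

4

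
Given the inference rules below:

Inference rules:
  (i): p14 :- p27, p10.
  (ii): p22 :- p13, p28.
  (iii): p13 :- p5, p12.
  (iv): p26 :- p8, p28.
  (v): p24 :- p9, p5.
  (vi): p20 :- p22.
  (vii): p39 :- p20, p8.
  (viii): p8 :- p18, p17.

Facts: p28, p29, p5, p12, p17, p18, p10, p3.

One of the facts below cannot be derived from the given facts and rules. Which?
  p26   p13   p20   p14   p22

p14

Round 1: (iii) [p13 :- p5, p12.]; (viii) [p8 :- p18, p17.]. New: p13, p8.
Round 2: (ii) [p22 :- p13, p28.]; (iv) [p26 :- p8, p28.]. New: p22, p26.
Round 3: (vi) [p20 :- p22.]. New: p20.
Round 4: (vii) [p39 :- p20, p8.]. New: p39.
Derived: p13 (round 1), p26 (round 2), p20 (round 3), p22 (round 2). p14 never appears in any round.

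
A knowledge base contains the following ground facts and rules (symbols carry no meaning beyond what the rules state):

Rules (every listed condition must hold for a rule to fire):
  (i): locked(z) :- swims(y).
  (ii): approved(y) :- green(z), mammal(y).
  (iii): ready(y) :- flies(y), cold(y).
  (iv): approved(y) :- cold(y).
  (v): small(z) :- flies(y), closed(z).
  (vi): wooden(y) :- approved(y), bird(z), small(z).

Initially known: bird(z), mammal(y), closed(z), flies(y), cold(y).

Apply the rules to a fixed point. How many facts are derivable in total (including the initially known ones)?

[1] (iii) [ready(y) :- flies(y), cold(y).]; (iv) [approved(y) :- cold(y).]; (v) [small(z) :- flies(y), closed(z).]. ⇒ new: ready(y), approved(y), small(z).
[2] (vi) [wooden(y) :- approved(y), bird(z), small(z).]. ⇒ new: wooden(y).
Closure: {approved(y), bird(z), closed(z), cold(y), flies(y), mammal(y), ready(y), small(z), wooden(y)} — 9 facts.

9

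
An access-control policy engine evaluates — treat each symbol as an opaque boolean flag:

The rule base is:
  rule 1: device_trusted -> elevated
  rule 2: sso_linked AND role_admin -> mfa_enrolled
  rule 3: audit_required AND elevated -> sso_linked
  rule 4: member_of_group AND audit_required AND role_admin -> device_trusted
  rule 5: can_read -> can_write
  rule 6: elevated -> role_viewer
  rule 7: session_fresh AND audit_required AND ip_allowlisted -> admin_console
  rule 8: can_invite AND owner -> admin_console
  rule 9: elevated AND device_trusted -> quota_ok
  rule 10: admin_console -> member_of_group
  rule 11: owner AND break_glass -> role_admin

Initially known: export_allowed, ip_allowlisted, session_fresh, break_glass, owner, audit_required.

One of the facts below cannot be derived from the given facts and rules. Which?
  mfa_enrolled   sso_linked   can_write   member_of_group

Round 1: rule 7 [session_fresh AND audit_required AND ip_allowlisted -> admin_console]; rule 11 [owner AND break_glass -> role_admin]. Adds admin_console, role_admin.
Round 2: rule 10 [admin_console -> member_of_group]. Adds member_of_group.
Round 3: rule 4 [member_of_group AND audit_required AND role_admin -> device_trusted]. Adds device_trusted.
Round 4: rule 1 [device_trusted -> elevated]. Adds elevated.
Round 5: rule 3 [audit_required AND elevated -> sso_linked]; rule 6 [elevated -> role_viewer]; rule 9 [elevated AND device_trusted -> quota_ok]. Adds sso_linked, role_viewer, quota_ok.
Round 6: rule 2 [sso_linked AND role_admin -> mfa_enrolled]. Adds mfa_enrolled.
Derived: member_of_group (round 2), sso_linked (round 5), mfa_enrolled (round 6). can_write never appears in any round.

can_write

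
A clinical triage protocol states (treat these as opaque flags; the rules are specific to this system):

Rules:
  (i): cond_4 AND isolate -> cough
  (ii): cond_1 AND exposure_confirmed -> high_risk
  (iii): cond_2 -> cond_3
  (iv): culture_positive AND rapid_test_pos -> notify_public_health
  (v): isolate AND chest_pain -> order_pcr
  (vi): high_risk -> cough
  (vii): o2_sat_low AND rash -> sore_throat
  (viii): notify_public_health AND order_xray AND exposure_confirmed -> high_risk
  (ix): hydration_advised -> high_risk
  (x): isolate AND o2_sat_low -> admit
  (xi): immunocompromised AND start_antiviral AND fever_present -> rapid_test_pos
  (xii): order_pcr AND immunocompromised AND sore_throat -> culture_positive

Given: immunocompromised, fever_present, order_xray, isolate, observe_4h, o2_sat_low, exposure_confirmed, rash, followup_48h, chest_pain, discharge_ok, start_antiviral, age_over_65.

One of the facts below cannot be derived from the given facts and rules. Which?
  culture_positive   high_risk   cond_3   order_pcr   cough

Round 1 fires (v), (vii), (x), (xi), giving order_pcr, sore_throat, admit, rapid_test_pos.
Round 2 fires (xii), giving culture_positive.
Round 3 fires (iv), giving notify_public_health.
Round 4 fires (viii), giving high_risk.
Round 5 fires (vi), giving cough.
Derived: order_pcr (round 1), culture_positive (round 2), cough (round 5), high_risk (round 4). cond_3 never appears in any round.

cond_3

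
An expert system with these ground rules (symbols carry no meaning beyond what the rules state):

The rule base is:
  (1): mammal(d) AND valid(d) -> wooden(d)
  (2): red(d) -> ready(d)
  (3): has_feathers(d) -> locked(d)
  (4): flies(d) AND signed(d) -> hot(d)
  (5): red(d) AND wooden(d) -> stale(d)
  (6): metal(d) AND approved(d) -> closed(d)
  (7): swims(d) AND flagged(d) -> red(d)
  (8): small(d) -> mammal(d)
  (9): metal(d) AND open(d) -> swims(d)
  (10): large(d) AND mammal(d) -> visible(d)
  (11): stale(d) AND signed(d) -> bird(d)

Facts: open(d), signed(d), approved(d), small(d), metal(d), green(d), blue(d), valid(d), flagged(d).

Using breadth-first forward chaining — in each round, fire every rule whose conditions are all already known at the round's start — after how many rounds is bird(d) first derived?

Round 1 — (6), (8), (9), derive closed(d), mammal(d), swims(d).
Round 2 — (1), (7), derive wooden(d), red(d).
Round 3 — (2), (5), derive ready(d), stale(d).
Round 4 — (11), derive bird(d).
bird(d) first appears in round 4.

4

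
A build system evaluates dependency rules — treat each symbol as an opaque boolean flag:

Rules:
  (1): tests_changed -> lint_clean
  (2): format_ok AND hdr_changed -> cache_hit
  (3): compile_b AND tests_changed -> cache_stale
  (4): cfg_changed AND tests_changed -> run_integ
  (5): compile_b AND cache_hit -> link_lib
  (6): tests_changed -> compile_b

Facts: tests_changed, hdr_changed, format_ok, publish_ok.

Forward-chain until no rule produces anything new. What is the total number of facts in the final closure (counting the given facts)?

9

Round 1 — (1), (2), (6), derive lint_clean, cache_hit, compile_b.
Round 2 — (3), (5), derive cache_stale, link_lib.
Closure: {cache_hit, cache_stale, compile_b, format_ok, hdr_changed, link_lib, lint_clean, publish_ok, tests_changed} — 9 facts.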